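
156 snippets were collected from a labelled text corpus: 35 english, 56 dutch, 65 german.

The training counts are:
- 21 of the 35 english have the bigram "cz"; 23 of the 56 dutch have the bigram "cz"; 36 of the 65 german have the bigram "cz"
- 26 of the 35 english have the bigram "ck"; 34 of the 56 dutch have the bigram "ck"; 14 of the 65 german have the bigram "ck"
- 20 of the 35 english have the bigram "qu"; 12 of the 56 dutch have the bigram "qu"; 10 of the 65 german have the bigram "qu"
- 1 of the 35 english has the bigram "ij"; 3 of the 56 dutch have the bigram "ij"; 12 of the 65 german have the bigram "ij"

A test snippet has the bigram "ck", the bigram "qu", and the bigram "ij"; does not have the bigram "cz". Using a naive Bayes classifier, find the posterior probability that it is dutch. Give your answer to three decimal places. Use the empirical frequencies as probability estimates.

english: (35/156) × (14/35) × (26/35) × (20/35) × (1/35) ≈ 0.00108844
dutch: (56/156) × (33/56) × (34/56) × (12/56) × (3/56) ≈ 0.00147437
german: (65/156) × (29/65) × (14/65) × (10/65) × (12/65) ≈ 0.00113722
P(dutch | x) = 0.00147437 / 0.00370003 ≈ 0.398

0.398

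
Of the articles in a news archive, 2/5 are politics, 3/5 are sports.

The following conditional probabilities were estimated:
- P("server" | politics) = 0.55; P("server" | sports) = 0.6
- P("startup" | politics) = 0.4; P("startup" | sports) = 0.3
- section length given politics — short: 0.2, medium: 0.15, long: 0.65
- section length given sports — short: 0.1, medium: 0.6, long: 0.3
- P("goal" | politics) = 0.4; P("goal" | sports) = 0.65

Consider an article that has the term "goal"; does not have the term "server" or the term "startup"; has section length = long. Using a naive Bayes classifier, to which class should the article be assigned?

politics: 0.4 × (1−0.55) × (1−0.4) × 0.65 × 0.4 = 0.02808
sports: 0.6 × (1−0.6) × (1−0.3) × 0.3 × 0.65 = 0.03276
Highest score → sports.

sports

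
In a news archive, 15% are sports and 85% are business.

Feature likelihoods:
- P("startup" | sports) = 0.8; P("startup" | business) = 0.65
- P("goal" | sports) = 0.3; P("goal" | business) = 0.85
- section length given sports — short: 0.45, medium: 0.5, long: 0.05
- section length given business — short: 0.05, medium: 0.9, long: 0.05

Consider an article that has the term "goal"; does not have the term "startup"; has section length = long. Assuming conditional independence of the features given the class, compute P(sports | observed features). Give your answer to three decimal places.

0.034

sports: 0.15 × (1−0.8) × 0.3 × 0.05 = 0.00045
business: 0.85 × (1−0.65) × 0.85 × 0.05 = 0.01264375
P(sports | x) = 0.00045 / 0.01309375 ≈ 0.034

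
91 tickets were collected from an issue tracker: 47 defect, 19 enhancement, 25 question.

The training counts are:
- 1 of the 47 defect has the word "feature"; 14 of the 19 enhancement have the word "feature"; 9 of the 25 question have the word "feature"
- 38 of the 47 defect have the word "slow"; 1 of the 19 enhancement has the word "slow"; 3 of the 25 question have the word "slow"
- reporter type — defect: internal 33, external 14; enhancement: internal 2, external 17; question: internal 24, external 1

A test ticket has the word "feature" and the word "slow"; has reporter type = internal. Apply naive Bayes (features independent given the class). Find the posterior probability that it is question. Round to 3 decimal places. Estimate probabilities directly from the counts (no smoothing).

0.616

defect: (47/91) × (1/47) × (38/47) × (33/47) ≈ 0.00623822
enhancement: (19/91) × (14/19) × (1/19) × (2/19) ≈ 0.000852333
question: (25/91) × (9/25) × (3/25) × (24/25) ≈ 0.0113934
P(question | x) = 0.0113934 / 0.018483953 ≈ 0.616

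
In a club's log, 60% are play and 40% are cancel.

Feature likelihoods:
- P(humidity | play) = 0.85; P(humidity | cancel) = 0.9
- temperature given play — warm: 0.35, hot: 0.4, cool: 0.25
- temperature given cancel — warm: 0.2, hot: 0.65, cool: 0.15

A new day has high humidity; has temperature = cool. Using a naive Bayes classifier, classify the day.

play: 0.6 × 0.85 × 0.25 = 0.1275
cancel: 0.4 × 0.9 × 0.15 = 0.054
Highest score → play.

play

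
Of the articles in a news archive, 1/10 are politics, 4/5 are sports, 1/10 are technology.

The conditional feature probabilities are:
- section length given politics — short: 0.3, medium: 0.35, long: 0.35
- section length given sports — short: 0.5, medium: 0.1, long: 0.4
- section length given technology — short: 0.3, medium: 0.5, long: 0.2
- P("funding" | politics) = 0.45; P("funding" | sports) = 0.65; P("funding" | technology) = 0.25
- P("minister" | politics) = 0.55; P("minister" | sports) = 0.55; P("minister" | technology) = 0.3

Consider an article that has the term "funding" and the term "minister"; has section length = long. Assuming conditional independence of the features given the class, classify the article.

politics: 0.1 × 0.35 × 0.45 × 0.55 = 0.0086625
sports: 0.8 × 0.4 × 0.65 × 0.55 = 0.1144
technology: 0.1 × 0.2 × 0.25 × 0.3 = 0.0015
Highest score → sports.

sports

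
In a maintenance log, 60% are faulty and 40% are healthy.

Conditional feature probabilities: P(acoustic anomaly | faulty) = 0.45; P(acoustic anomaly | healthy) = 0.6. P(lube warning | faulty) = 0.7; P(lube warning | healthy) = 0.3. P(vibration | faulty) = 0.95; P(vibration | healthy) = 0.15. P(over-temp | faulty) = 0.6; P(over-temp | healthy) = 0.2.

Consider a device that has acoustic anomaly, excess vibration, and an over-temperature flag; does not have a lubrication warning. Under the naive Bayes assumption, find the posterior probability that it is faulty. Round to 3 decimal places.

0.902

faulty: 0.6 × 0.45 × (1−0.7) × 0.95 × 0.6 = 0.04617
healthy: 0.4 × 0.6 × (1−0.3) × 0.15 × 0.2 = 0.00504
P(faulty | x) = 0.04617 / 0.05121 ≈ 0.902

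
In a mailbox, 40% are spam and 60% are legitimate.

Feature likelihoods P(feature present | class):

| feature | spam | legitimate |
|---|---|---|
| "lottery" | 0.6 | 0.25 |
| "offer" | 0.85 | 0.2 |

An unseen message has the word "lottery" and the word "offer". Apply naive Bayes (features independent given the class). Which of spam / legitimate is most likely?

spam

spam: 0.4 × 0.6 × 0.85 = 0.204
legitimate: 0.6 × 0.25 × 0.2 = 0.03
Highest score → spam.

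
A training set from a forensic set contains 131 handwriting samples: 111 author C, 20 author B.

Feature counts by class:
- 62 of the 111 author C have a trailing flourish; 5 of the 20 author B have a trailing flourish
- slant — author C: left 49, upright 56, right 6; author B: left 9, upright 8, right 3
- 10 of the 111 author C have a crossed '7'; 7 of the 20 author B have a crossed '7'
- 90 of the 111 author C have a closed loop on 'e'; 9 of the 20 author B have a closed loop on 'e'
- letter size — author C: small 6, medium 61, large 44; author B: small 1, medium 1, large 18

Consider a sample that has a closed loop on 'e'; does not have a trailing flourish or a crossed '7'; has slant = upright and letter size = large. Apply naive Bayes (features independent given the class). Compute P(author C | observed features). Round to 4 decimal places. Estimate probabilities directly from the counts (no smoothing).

0.8207

author C: (111/131) × (49/111) × (56/111) × (101/111) × (90/111) × (44/111) ≈ 0.0551871
author B: (20/131) × (15/20) × (8/20) × (13/20) × (9/20) × (18/20) ≈ 0.0120573
P(author C | x) = 0.0551871 / 0.0672444 ≈ 0.8207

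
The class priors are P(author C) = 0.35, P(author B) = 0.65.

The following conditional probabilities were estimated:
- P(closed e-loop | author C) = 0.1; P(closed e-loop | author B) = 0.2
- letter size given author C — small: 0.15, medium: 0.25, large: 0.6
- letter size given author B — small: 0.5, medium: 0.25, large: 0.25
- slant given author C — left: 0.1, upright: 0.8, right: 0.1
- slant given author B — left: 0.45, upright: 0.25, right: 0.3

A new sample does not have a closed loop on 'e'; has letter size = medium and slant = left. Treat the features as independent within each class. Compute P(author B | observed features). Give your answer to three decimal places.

author C: 0.35 × (1−0.1) × 0.25 × 0.1 = 0.007875
author B: 0.65 × (1−0.2) × 0.25 × 0.45 = 0.0585
P(author B | x) = 0.0585 / 0.066375 ≈ 0.881

0.881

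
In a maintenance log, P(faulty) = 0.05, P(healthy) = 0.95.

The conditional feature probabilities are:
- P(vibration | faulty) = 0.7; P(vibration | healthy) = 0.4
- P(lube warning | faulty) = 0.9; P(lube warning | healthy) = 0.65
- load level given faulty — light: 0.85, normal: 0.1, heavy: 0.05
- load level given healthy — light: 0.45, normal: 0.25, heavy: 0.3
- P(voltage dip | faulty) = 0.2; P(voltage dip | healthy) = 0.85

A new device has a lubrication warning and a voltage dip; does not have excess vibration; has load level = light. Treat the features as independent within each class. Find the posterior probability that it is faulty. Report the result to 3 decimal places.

0.016

faulty: 0.05 × (1−0.7) × 0.9 × 0.85 × 0.2 = 0.002295
healthy: 0.95 × (1−0.4) × 0.65 × 0.45 × 0.85 = 0.14171625
P(faulty | x) = 0.002295 / 0.14401125 ≈ 0.016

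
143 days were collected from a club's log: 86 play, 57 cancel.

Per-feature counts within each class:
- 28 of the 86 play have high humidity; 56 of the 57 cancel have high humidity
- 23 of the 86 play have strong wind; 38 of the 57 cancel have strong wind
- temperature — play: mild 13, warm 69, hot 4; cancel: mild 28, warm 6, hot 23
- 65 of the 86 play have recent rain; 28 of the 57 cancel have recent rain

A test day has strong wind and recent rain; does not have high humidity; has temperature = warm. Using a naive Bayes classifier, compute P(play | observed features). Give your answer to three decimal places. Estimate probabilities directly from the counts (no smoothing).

0.996

play: (86/143) × (58/86) × (23/86) × (69/86) × (65/86) ≈ 0.0657789
cancel: (57/143) × (1/57) × (38/57) × (6/57) × (28/57) ≈ 0.000241064
P(play | x) = 0.0657789 / 0.066019964 ≈ 0.996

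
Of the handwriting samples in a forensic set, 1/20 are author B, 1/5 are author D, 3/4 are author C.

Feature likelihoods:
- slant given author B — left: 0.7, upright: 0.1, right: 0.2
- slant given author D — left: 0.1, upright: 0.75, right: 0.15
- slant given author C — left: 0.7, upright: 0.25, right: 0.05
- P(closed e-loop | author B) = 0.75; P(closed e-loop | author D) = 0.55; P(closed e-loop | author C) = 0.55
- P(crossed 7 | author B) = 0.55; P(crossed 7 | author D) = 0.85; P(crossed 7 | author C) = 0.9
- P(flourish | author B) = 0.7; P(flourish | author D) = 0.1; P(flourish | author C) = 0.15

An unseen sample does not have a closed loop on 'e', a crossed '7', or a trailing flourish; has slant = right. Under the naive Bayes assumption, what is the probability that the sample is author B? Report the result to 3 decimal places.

0.094

author B: 0.05 × 0.2 × (1−0.75) × (1−0.55) × (1−0.7) = 0.0003375
author D: 0.2 × 0.15 × (1−0.55) × (1−0.85) × (1−0.1) = 0.0018225
author C: 0.75 × 0.05 × (1−0.55) × (1−0.9) × (1−0.15) = 0.001434375
P(author B | x) = 0.0003375 / 0.003594375 ≈ 0.094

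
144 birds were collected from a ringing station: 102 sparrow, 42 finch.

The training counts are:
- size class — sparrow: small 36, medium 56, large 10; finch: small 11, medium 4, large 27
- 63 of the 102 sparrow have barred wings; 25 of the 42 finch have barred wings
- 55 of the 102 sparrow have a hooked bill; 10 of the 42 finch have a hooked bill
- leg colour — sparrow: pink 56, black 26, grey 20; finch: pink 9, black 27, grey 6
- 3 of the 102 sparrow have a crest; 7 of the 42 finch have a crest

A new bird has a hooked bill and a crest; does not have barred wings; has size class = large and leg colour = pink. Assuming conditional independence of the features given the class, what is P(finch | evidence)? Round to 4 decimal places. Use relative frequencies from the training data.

0.7362

sparrow: (102/144) × (10/102) × (39/102) × (55/102) × (56/102) × (3/102) ≈ 0.000231192
finch: (42/144) × (27/42) × (17/42) × (10/42) × (9/42) × (7/42) ≈ 0.000645347
P(finch | x) = 0.000645347 / 0.000876539 ≈ 0.7362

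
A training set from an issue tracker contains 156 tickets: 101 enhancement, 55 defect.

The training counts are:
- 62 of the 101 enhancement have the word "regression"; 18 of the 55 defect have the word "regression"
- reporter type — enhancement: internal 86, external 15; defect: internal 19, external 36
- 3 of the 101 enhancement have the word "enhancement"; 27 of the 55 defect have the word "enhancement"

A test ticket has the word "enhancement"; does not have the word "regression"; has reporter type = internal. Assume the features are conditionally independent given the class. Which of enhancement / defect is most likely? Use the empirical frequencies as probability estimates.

enhancement: (101/156) × (39/101) × (86/101) × (3/101) ≈ 0.00632291
defect: (55/156) × (37/55) × (19/55) × (27/55) ≈ 0.0402225
Highest score → defect.

defect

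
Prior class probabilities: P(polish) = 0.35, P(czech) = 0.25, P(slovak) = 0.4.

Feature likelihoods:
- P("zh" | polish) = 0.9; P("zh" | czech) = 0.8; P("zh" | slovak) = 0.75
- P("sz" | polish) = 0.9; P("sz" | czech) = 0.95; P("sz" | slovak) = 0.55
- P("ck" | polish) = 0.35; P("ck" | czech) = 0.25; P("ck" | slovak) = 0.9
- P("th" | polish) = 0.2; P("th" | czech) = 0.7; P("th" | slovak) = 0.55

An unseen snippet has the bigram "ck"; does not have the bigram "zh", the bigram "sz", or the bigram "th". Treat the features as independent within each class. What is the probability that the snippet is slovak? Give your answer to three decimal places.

polish: 0.35 × (1−0.9) × (1−0.9) × 0.35 × (1−0.2) = 0.00098
czech: 0.25 × (1−0.8) × (1−0.95) × 0.25 × (1−0.7) = 0.0001875
slovak: 0.4 × (1−0.75) × (1−0.55) × 0.9 × (1−0.55) = 0.018225
P(slovak | x) = 0.018225 / 0.0193925 ≈ 0.940

0.940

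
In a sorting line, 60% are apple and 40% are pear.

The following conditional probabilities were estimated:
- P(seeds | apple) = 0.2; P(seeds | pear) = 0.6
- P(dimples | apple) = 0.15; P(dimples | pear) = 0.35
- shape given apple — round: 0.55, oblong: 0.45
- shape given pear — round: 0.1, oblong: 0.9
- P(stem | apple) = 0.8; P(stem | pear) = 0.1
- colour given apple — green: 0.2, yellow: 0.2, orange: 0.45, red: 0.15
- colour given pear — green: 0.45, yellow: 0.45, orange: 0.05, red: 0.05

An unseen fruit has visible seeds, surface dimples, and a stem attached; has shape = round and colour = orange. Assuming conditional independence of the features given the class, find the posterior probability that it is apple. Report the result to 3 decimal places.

apple: 0.6 × 0.2 × 0.15 × 0.55 × 0.8 × 0.45 = 0.003564
pear: 0.4 × 0.6 × 0.35 × 0.1 × 0.1 × 0.05 = 0.000042
P(apple | x) = 0.003564 / 0.003606 ≈ 0.988

0.988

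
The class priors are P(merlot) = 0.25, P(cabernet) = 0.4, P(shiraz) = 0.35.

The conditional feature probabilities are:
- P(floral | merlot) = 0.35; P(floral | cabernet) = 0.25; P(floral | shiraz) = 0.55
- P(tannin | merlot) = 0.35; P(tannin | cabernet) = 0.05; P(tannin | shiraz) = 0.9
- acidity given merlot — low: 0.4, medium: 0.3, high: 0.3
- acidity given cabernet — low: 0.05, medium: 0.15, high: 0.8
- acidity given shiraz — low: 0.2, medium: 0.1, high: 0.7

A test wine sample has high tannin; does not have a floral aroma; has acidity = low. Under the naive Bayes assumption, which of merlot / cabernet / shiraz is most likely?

merlot: 0.25 × (1−0.35) × 0.35 × 0.4 = 0.02275
cabernet: 0.4 × (1−0.25) × 0.05 × 0.05 = 0.00075
shiraz: 0.35 × (1−0.55) × 0.9 × 0.2 = 0.02835
Highest score → shiraz.

shiraz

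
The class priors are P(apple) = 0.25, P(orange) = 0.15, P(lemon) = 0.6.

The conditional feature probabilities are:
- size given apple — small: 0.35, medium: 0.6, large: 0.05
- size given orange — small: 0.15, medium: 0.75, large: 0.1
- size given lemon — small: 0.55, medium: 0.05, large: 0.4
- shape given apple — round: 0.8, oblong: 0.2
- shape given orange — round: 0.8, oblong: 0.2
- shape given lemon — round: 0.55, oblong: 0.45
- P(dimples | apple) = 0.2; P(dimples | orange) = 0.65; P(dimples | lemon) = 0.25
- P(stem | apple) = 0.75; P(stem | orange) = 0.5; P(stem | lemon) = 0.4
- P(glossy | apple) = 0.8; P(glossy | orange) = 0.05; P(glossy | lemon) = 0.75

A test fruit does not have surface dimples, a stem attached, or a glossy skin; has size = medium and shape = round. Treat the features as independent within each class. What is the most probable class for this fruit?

orange

apple: 0.25 × 0.6 × 0.8 × (1−0.2) × (1−0.75) × (1−0.8) = 0.0048
orange: 0.15 × 0.75 × 0.8 × (1−0.65) × (1−0.5) × (1−0.05) = 0.0149625
lemon: 0.6 × 0.05 × 0.55 × (1−0.25) × (1−0.4) × (1−0.75) = 0.00185625
Highest score → orange.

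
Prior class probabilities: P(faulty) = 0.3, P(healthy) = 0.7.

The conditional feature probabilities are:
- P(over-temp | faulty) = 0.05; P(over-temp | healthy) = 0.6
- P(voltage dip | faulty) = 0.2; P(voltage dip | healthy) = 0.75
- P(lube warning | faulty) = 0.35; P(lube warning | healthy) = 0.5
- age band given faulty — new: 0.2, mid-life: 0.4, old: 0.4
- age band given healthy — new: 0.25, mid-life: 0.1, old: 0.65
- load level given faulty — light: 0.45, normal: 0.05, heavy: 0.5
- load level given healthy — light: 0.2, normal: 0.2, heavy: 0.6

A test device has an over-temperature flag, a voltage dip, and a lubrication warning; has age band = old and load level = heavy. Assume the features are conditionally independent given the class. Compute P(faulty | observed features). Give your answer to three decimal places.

faulty: 0.3 × 0.05 × 0.2 × 0.35 × 0.4 × 0.5 = 0.00021
healthy: 0.7 × 0.6 × 0.75 × 0.5 × 0.65 × 0.6 = 0.061425
P(faulty | x) = 0.00021 / 0.061635 ≈ 0.003

0.003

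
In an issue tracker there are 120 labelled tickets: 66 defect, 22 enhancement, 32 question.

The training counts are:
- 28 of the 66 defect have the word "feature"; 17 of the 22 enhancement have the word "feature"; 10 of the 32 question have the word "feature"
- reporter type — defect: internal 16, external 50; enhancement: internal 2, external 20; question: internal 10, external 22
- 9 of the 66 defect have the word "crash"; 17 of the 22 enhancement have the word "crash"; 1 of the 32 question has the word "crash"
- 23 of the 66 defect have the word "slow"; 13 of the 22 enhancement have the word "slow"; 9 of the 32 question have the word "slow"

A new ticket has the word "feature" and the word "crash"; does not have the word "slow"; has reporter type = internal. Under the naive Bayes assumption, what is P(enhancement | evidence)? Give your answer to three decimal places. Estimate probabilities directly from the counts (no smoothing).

defect: (66/120) × (28/66) × (16/66) × (9/66) × (43/66) ≈ 0.00502546
enhancement: (22/120) × (17/22) × (2/22) × (17/22) × (9/22) ≈ 0.00407119
question: (32/120) × (10/32) × (10/32) × (1/32) × (23/32) ≈ 0.00058492
P(enhancement | x) = 0.00407119 / 0.00968157 ≈ 0.421

0.421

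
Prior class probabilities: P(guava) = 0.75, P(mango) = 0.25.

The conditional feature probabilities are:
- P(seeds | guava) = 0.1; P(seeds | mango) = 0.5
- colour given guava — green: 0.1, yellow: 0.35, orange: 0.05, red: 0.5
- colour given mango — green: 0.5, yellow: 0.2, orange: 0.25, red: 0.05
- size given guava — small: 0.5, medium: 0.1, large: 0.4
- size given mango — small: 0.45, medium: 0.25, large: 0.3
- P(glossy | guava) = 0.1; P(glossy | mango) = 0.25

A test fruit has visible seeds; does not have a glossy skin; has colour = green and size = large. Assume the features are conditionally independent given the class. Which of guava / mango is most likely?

mango

guava: 0.75 × 0.1 × 0.1 × 0.4 × (1−0.1) = 0.0027
mango: 0.25 × 0.5 × 0.5 × 0.3 × (1−0.25) = 0.0140625
Highest score → mango.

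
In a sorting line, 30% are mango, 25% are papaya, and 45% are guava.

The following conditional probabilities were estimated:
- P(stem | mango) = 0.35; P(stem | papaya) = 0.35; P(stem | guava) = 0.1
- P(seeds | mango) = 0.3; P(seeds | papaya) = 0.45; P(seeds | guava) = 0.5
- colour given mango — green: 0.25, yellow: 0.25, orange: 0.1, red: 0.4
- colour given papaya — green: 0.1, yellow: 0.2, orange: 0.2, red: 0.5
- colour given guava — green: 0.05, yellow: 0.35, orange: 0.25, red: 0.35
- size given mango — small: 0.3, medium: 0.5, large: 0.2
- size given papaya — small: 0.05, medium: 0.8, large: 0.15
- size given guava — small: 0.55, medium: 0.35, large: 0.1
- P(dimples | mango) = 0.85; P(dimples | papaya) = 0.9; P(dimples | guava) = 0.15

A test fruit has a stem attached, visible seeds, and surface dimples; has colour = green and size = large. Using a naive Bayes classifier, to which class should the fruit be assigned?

mango: 0.3 × 0.35 × 0.3 × 0.25 × 0.2 × 0.85 = 0.00133875
papaya: 0.25 × 0.35 × 0.45 × 0.1 × 0.15 × 0.9 = 0.0005315625
guava: 0.45 × 0.1 × 0.5 × 0.05 × 0.1 × 0.15 = 0.000016875
Highest score → mango.

mango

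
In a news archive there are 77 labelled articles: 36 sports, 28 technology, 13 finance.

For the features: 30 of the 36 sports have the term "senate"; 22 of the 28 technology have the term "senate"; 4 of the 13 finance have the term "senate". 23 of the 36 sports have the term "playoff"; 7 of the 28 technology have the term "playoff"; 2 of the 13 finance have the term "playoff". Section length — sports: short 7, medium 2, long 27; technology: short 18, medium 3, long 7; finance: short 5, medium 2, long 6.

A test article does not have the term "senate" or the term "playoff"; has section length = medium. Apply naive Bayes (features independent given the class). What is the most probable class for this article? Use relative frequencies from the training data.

sports: (36/77) × (6/36) × (13/36) × (2/36) ≈ 0.00156325
technology: (28/77) × (6/28) × (21/28) × (3/28) ≈ 0.0062616
finance: (13/77) × (9/13) × (11/13) × (2/13) ≈ 0.0152156
Highest score → finance.

finance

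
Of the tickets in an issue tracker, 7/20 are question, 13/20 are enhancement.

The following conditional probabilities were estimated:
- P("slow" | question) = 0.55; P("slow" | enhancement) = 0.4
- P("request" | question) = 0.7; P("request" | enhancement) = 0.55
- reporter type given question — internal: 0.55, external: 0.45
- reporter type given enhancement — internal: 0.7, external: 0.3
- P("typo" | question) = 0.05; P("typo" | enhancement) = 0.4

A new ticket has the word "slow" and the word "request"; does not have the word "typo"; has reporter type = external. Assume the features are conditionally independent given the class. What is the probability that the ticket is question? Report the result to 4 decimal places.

0.6912

question: 0.35 × 0.55 × 0.7 × 0.45 × (1−0.05) = 0.057605625
enhancement: 0.65 × 0.4 × 0.55 × 0.3 × (1−0.4) = 0.02574
P(question | x) = 0.057605625 / 0.083345625 ≈ 0.6912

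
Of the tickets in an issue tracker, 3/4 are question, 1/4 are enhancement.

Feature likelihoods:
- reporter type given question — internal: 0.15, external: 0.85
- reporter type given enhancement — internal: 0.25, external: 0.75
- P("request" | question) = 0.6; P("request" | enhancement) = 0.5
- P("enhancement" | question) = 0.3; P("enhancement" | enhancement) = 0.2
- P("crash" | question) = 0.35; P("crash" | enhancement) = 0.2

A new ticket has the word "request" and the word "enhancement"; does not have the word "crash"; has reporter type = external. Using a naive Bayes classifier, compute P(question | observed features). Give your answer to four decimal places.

question: 0.75 × 0.85 × 0.6 × 0.3 × (1−0.35) = 0.0745875
enhancement: 0.25 × 0.75 × 0.5 × 0.2 × (1−0.2) = 0.015
P(question | x) = 0.0745875 / 0.0895875 ≈ 0.8326

0.8326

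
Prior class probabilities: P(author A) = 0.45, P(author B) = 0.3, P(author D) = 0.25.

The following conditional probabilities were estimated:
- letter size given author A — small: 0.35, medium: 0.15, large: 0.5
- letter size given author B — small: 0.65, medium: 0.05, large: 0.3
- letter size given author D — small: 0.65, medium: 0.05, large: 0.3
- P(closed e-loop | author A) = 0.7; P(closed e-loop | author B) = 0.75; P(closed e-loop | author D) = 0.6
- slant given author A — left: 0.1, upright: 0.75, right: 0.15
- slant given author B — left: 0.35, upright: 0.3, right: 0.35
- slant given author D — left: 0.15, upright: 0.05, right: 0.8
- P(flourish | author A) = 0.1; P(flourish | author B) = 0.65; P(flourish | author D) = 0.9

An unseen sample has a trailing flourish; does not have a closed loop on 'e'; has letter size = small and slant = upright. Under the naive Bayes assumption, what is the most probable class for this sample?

author B

author A: 0.45 × 0.35 × (1−0.7) × 0.75 × 0.1 = 0.00354375
author B: 0.3 × 0.65 × (1−0.75) × 0.3 × 0.65 = 0.00950625
author D: 0.25 × 0.65 × (1−0.6) × 0.05 × 0.9 = 0.002925
Highest score → author B.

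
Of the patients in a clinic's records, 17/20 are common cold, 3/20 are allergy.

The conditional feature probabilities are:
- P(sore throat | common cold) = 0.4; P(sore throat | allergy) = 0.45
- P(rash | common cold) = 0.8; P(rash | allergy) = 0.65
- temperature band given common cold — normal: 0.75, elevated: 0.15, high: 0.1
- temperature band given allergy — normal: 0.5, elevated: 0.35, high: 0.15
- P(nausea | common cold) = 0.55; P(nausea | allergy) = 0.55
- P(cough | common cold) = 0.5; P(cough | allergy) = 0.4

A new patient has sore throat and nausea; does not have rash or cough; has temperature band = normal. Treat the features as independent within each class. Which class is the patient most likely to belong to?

common cold: 0.85 × 0.4 × (1−0.8) × 0.75 × 0.55 × (1−0.5) = 0.014025
allergy: 0.15 × 0.45 × (1−0.65) × 0.5 × 0.55 × (1−0.4) = 0.003898125
Highest score → common cold.

common cold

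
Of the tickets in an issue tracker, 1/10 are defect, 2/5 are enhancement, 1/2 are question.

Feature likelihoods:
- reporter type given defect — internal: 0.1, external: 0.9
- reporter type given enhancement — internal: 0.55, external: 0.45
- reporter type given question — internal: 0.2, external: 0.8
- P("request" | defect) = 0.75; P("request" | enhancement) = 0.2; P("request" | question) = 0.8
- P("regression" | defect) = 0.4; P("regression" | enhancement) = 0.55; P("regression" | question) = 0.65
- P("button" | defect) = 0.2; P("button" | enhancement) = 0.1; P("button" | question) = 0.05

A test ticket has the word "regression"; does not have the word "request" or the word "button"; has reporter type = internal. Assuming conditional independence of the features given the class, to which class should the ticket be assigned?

defect: 0.1 × 0.1 × (1−0.75) × 0.4 × (1−0.2) = 0.0008
enhancement: 0.4 × 0.55 × (1−0.2) × 0.55 × (1−0.1) = 0.08712
question: 0.5 × 0.2 × (1−0.8) × 0.65 × (1−0.05) = 0.01235
Highest score → enhancement.

enhancement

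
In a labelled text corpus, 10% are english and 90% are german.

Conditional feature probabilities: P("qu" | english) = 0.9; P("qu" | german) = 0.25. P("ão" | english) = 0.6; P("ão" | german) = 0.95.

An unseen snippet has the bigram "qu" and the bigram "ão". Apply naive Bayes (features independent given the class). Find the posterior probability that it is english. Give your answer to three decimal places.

0.202

english: 0.1 × 0.9 × 0.6 = 0.054
german: 0.9 × 0.25 × 0.95 = 0.21375
P(english | x) = 0.054 / 0.26775 ≈ 0.202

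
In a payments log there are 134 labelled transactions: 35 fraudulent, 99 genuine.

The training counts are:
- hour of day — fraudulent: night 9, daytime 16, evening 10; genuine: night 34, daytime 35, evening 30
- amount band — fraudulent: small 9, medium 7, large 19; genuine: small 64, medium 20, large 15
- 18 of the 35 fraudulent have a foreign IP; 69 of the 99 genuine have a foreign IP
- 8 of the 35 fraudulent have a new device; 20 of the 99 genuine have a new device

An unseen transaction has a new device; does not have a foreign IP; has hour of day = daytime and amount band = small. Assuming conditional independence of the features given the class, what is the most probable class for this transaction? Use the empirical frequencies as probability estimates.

fraudulent: (35/134) × (16/35) × (9/35) × (17/35) × (8/35) ≈ 0.00340873
genuine: (99/134) × (35/99) × (64/99) × (30/99) × (20/99) ≈ 0.0103369
Highest score → genuine.

genuine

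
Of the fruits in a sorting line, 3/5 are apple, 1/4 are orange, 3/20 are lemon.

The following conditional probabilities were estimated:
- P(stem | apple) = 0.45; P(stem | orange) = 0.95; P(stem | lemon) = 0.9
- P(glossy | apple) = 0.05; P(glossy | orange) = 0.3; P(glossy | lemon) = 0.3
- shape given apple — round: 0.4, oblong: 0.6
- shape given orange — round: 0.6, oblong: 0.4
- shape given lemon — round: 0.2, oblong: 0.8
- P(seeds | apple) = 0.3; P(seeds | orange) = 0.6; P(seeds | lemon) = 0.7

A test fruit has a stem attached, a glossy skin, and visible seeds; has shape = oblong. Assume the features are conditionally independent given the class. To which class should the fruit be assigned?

apple: 0.6 × 0.45 × 0.05 × 0.6 × 0.3 = 0.00243
orange: 0.25 × 0.95 × 0.3 × 0.4 × 0.6 = 0.0171
lemon: 0.15 × 0.9 × 0.3 × 0.8 × 0.7 = 0.02268
Highest score → lemon.

lemon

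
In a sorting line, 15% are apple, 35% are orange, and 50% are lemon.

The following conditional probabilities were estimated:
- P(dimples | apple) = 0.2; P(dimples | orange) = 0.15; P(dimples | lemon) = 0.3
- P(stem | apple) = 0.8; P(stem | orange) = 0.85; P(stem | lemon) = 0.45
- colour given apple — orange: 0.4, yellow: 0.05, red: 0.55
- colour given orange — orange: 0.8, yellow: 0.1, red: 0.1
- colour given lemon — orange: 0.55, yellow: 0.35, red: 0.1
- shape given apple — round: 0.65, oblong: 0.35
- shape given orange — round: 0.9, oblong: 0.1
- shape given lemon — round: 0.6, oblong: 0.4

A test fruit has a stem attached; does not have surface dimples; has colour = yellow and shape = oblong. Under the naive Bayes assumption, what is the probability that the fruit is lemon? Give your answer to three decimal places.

0.840

apple: 0.15 × (1−0.2) × 0.8 × 0.05 × 0.35 = 0.00168
orange: 0.35 × (1−0.15) × 0.85 × 0.1 × 0.1 = 0.00252875
lemon: 0.5 × (1−0.3) × 0.45 × 0.35 × 0.4 = 0.02205
P(lemon | x) = 0.02205 / 0.02625875 ≈ 0.840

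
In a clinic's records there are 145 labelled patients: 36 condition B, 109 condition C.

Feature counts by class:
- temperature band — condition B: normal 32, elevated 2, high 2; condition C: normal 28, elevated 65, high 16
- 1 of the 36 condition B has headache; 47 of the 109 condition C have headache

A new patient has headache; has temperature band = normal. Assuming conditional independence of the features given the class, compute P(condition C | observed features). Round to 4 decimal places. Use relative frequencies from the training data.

0.9314

condition B: (36/145) × (32/36) × (1/36) ≈ 0.00613027
condition C: (109/145) × (28/109) × (47/109) ≈ 0.0832648
P(condition C | x) = 0.0832648 / 0.08939507 ≈ 0.9314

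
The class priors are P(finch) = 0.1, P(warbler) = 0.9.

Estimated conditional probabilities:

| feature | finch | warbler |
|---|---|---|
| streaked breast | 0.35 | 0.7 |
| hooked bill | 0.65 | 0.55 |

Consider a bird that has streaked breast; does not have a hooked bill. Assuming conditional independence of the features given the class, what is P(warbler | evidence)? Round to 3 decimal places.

finch: 0.1 × 0.35 × (1−0.65) = 0.01225
warbler: 0.9 × 0.7 × (1−0.55) = 0.2835
P(warbler | x) = 0.2835 / 0.29575 ≈ 0.959

0.959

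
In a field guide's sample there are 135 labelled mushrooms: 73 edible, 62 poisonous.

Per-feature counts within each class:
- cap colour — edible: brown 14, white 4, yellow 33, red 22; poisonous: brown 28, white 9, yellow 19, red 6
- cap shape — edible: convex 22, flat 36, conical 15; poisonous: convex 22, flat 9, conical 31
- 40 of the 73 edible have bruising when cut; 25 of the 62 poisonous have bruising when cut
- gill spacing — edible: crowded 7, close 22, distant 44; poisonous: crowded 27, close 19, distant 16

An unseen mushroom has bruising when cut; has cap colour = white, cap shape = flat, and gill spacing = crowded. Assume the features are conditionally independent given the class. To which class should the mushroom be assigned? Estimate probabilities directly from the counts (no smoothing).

poisonous

edible: (73/135) × (4/73) × (36/73) × (40/73) × (7/73) ≈ 0.000767747
poisonous: (62/135) × (9/62) × (9/62) × (25/62) × (27/62) ≈ 0.00169934
Highest score → poisonous.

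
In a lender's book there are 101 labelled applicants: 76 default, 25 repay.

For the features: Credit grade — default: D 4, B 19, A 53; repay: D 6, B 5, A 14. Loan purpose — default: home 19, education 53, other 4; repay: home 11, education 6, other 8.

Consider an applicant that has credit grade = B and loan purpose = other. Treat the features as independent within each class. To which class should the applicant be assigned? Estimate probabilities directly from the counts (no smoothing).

default: (76/101) × (19/76) × (4/76) ≈ 0.00990099
repay: (25/101) × (5/25) × (8/25) ≈ 0.0158416
Highest score → repay.

repay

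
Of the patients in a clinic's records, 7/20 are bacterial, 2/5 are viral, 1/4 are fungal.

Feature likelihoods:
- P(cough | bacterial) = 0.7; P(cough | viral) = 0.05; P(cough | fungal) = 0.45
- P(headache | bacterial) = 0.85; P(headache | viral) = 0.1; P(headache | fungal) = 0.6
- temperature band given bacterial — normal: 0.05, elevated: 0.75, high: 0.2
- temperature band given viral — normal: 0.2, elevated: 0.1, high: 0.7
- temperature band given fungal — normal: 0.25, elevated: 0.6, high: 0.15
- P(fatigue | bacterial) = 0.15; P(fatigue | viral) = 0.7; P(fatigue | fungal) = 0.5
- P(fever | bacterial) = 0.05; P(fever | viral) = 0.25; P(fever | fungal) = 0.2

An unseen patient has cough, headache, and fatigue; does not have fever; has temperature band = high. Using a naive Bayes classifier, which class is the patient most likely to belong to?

bacterial: 0.35 × 0.7 × 0.85 × 0.2 × 0.15 × (1−0.05) = 0.005935125
viral: 0.4 × 0.05 × 0.1 × 0.7 × 0.7 × (1−0.25) = 0.000735
fungal: 0.25 × 0.45 × 0.6 × 0.15 × 0.5 × (1−0.2) = 0.00405
Highest score → bacterial.

bacterial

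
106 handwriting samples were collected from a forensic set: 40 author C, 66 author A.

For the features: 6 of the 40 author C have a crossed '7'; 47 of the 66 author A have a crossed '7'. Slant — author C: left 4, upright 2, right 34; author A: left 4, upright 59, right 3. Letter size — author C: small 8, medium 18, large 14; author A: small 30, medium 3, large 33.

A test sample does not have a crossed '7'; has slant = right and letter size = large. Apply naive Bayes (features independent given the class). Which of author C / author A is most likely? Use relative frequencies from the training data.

author C: (40/106) × (34/40) × (34/40) × (14/40) ≈ 0.0954245
author A: (66/106) × (19/66) × (3/66) × (33/66) ≈ 0.00407376
Highest score → author C.

author C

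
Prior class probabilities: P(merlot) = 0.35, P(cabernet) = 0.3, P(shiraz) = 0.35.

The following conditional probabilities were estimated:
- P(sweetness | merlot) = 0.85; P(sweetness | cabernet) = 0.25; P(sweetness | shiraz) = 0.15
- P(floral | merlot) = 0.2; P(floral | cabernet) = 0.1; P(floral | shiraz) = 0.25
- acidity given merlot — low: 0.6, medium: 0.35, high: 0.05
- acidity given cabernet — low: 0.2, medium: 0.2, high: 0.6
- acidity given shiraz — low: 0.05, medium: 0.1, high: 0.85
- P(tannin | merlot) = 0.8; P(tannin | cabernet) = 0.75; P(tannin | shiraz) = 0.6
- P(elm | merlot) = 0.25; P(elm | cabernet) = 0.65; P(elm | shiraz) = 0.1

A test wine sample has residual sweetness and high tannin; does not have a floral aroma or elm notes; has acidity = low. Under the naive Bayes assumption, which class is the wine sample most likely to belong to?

merlot: 0.35 × 0.85 × (1−0.2) × 0.6 × 0.8 × (1−0.25) = 0.08568
cabernet: 0.3 × 0.25 × (1−0.1) × 0.2 × 0.75 × (1−0.65) = 0.00354375
shiraz: 0.35 × 0.15 × (1−0.25) × 0.05 × 0.6 × (1−0.1) = 0.001063125
Highest score → merlot.

merlot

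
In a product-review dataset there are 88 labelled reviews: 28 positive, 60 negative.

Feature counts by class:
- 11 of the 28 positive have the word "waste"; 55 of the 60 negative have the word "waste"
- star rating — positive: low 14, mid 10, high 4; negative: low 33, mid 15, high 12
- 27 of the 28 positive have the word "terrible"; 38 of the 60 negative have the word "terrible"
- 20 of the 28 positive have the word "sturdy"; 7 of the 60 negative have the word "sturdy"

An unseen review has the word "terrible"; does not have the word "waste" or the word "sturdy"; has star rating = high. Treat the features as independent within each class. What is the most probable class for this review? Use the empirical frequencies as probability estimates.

positive: (28/88) × (17/28) × (4/28) × (27/28) × (8/28) ≈ 0.00760337
negative: (60/88) × (5/60) × (12/60) × (38/60) × (53/60) ≈ 0.00635732
Highest score → positive.

positive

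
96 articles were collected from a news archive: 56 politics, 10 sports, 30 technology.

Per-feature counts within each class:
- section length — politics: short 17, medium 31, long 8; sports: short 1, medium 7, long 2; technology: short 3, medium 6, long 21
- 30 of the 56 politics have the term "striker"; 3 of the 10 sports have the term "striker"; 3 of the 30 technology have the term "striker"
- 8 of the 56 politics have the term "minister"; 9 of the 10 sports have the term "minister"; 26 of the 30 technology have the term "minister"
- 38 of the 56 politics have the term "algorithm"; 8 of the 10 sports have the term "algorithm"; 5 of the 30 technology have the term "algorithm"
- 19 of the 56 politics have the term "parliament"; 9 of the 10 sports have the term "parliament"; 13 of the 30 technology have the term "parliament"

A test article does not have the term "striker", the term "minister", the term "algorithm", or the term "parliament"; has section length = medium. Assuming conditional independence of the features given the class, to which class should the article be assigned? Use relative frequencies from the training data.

politics

politics: (56/96) × (31/56) × (26/56) × (48/56) × (18/56) × (37/56) ≈ 0.0272915
sports: (10/96) × (7/10) × (7/10) × (1/10) × (2/10) × (1/10) ≈ 0.000102083
technology: (30/96) × (6/30) × (27/30) × (4/30) × (25/30) × (17/30) ≈ 0.00354167
Highest score → politics.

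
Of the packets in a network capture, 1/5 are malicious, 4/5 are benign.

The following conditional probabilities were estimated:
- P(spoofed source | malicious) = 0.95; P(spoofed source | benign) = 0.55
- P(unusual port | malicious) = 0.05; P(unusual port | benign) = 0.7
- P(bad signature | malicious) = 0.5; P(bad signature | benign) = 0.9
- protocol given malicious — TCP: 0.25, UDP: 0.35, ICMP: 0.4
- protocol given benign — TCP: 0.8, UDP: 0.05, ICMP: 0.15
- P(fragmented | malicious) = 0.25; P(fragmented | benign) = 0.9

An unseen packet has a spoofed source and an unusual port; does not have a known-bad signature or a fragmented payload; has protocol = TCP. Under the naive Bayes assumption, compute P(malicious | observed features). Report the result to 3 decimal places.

malicious: 0.2 × 0.95 × 0.05 × (1−0.5) × 0.25 × (1−0.25) = 0.000890625
benign: 0.8 × 0.55 × 0.7 × (1−0.9) × 0.8 × (1−0.9) = 0.002464
P(malicious | x) = 0.000890625 / 0.003354625 ≈ 0.265

0.265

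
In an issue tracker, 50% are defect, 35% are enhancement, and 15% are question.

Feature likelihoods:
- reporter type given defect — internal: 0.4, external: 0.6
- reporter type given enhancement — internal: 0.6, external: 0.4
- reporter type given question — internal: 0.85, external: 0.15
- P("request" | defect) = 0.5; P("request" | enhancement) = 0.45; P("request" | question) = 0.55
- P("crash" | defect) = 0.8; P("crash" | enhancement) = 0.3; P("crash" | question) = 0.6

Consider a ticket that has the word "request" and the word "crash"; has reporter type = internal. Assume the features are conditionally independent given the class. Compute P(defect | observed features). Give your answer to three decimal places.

0.532

defect: 0.5 × 0.4 × 0.5 × 0.8 = 0.08
enhancement: 0.35 × 0.6 × 0.45 × 0.3 = 0.02835
question: 0.15 × 0.85 × 0.55 × 0.6 = 0.042075
P(defect | x) = 0.08 / 0.150425 ≈ 0.532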